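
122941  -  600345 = - 477404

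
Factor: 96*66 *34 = 215424 = 2^7*3^2*  11^1*17^1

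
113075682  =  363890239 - 250814557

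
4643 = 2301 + 2342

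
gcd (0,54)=54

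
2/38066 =1/19033 =0.00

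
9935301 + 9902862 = 19838163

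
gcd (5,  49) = 1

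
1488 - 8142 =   -  6654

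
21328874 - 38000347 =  - 16671473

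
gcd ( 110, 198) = 22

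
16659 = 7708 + 8951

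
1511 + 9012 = 10523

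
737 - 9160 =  - 8423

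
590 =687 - 97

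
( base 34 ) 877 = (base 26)E13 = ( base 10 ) 9493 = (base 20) 13ed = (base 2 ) 10010100010101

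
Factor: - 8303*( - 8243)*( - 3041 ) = -19^2*  23^1*3041^1*8243^1 = -208130993789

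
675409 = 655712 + 19697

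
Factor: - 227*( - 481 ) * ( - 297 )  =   - 3^3*11^1*13^1*37^1*227^1 =- 32428539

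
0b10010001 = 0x91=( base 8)221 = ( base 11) 122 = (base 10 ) 145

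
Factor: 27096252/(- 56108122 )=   -  13548126/28054061 =-2^1*3^1 * 7^ ( - 1 )*47^1*107^1*449^1*4007723^( - 1) 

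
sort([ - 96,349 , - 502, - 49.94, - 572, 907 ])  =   [ - 572, - 502 , - 96 , - 49.94,  349,907 ] 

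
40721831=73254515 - 32532684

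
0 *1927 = 0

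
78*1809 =141102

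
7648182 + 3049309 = 10697491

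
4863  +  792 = 5655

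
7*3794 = 26558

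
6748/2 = 3374 =3374.00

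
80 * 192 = 15360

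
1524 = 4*381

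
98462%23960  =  2622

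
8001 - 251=7750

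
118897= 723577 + -604680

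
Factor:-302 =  - 2^1*151^1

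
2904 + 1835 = 4739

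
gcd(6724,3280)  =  164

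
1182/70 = 16 + 31/35 = 16.89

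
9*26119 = 235071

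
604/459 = 1 + 145/459 = 1.32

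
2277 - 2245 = 32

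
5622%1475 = 1197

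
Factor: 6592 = 2^6*103^1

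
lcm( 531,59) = 531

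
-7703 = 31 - 7734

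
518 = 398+120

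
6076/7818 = 3038/3909= 0.78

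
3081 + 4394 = 7475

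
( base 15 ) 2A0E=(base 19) 15I8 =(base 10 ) 9014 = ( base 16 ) 2336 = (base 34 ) 7R4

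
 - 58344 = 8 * ( - 7293)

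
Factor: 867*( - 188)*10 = -2^3*3^1*5^1*17^2*47^1 = - 1629960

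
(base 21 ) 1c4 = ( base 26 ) 10L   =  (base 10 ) 697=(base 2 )1010111001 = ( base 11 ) 584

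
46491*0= 0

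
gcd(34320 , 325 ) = 65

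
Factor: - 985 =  - 5^1*197^1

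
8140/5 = 1628 = 1628.00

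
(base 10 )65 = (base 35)1U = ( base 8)101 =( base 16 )41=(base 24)2h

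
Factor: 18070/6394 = 5^1*13^1*23^( - 1 ) = 65/23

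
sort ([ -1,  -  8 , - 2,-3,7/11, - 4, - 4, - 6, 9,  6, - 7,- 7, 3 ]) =[  -  8 , - 7, - 7, - 6, - 4, - 4, - 3, - 2, - 1, 7/11, 3, 6, 9] 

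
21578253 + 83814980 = 105393233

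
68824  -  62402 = 6422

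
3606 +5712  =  9318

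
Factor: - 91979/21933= -3^(-2)*19^1*47^1 * 103^1*2437^( - 1)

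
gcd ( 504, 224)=56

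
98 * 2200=215600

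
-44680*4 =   -  178720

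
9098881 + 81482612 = 90581493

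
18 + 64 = 82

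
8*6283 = 50264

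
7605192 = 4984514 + 2620678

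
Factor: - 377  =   - 13^1*29^1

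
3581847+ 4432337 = 8014184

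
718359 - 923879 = - 205520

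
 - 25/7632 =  - 1 + 7607/7632 = - 0.00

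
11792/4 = 2948 =2948.00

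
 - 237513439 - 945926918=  - 1183440357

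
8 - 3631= - 3623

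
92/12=7 + 2/3 = 7.67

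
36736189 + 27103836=63840025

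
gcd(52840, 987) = 1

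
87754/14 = 6268+ 1/7  =  6268.14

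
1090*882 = 961380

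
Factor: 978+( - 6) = 2^2 * 3^5 = 972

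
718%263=192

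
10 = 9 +1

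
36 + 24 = 60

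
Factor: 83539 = 139^1 * 601^1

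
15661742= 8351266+7310476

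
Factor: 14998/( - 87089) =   -  2^1*73^( - 1)*1193^( - 1)*7499^1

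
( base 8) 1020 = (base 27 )jf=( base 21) 143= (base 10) 528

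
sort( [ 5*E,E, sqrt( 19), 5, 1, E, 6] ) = [ 1, E,E, sqrt( 19), 5,6,5*E]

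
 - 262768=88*( - 2986) 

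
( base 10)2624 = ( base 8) 5100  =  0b101001000000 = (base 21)5jk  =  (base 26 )3MO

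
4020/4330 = 402/433 = 0.93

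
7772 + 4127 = 11899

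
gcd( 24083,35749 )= 1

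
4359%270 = 39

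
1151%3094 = 1151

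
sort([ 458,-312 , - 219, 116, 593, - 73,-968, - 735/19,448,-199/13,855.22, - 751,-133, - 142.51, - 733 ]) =[ - 968,-751,-733, - 312, - 219 ,- 142.51, - 133, - 73 ,  -  735/19,-199/13, 116,448,458,593,  855.22 ] 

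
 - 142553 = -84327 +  - 58226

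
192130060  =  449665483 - 257535423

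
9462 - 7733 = 1729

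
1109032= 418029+691003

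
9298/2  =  4649  =  4649.00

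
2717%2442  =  275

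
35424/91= 389  +  25/91 = 389.27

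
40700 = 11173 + 29527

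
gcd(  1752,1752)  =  1752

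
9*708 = 6372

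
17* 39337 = 668729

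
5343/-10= - 5343/10 =- 534.30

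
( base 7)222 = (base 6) 310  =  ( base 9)136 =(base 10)114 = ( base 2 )1110010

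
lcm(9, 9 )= 9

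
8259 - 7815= 444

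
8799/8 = 1099+7/8 = 1099.88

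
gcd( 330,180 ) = 30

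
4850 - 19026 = -14176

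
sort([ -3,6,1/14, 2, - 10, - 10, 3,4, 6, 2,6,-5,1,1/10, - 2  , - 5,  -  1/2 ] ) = [  -  10, - 10,  -  5, - 5, -3,- 2,- 1/2, 1/14 , 1/10, 1,2, 2, 3,4,6, 6, 6 ] 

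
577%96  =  1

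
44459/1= 44459 = 44459.00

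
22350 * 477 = 10660950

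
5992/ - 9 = - 5992/9 = - 665.78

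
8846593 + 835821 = 9682414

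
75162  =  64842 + 10320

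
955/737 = 1 + 218/737 = 1.30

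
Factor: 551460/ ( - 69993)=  - 2^2*3^ ( - 1 )*5^1*11^( - 1)*13^1 = -  260/33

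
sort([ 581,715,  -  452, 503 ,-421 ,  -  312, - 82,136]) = [  -  452, -421,  -  312,-82,136, 503 , 581,715]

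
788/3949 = 788/3949 = 0.20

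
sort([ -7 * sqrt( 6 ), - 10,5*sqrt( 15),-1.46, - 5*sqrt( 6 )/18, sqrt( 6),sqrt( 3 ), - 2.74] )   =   [ - 7*sqrt(6), - 10,- 2.74, - 1.46, - 5*sqrt(6) /18,sqrt (3 ),sqrt( 6 ),5 * sqrt ( 15)] 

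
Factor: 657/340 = 2^(-2)*3^2*5^ (- 1 )*17^( - 1)*73^1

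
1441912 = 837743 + 604169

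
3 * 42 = 126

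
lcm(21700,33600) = 1041600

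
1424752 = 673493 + 751259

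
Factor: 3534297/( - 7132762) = -271869/548674 = - 2^( -1)*3^1*7^( - 1 )*13^1*6971^1*39191^(-1 )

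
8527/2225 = 3 + 1852/2225 = 3.83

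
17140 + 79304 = 96444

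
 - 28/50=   -  14/25 = - 0.56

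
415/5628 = 415/5628 = 0.07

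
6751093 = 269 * 25097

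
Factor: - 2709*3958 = -10722222 = - 2^1 * 3^2*7^1*43^1 * 1979^1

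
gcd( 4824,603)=603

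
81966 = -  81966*( - 1 )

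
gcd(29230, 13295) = 5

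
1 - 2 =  - 1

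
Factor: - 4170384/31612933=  - 2^4*3^2 * 11^(  -  1 )*167^( - 1)*17209^( - 1)*28961^1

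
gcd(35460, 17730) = 17730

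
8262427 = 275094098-266831671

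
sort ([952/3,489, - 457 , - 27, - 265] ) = [ - 457, - 265, - 27,952/3,489]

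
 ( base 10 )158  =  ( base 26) 62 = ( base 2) 10011110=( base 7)314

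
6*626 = 3756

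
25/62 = 25/62 = 0.40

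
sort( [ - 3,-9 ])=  [ - 9,-3]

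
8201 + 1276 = 9477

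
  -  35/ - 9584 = 35/9584=0.00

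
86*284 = 24424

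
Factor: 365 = 5^1*73^1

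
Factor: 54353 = 13^1 * 37^1*113^1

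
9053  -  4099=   4954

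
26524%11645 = 3234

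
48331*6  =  289986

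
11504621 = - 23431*( - 491) 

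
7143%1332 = 483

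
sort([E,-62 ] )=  [ - 62,E]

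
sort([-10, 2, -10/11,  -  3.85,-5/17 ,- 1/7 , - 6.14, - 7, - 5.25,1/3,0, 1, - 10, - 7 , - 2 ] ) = [ - 10, - 10, - 7,- 7,-6.14, - 5.25, - 3.85 , - 2, - 10/11 ,-5/17,-1/7, 0, 1/3, 1, 2]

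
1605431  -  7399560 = - 5794129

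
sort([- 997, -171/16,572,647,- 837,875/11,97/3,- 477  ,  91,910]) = [ - 997,  -  837,-477, - 171/16,97/3, 875/11, 91,572,647,910]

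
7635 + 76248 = 83883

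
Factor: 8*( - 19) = - 152  =  - 2^3*19^1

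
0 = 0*(-309)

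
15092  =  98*154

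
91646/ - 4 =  - 45823/2= - 22911.50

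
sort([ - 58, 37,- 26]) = [ - 58,- 26,37 ] 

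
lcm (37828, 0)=0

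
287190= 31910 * 9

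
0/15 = 0 = 0.00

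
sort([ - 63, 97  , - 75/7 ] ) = [-63, - 75/7,  97]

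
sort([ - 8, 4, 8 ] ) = [-8,  4, 8 ]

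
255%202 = 53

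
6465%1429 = 749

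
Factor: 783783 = 3^3 * 7^1*11^1 * 13^1*29^1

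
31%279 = 31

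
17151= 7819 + 9332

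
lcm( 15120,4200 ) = 75600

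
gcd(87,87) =87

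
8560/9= 8560/9 = 951.11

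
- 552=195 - 747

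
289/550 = 289/550 =0.53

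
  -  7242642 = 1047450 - 8290092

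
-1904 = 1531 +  -3435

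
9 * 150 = 1350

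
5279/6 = 879 + 5/6 = 879.83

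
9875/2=9875/2 = 4937.50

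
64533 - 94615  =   - 30082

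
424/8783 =424/8783= 0.05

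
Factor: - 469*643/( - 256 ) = 2^( - 8)*7^1*67^1*  643^1= 301567/256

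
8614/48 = 179 + 11/24 = 179.46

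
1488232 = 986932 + 501300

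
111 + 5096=5207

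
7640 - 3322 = 4318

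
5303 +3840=9143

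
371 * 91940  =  34109740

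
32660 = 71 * 460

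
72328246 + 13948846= 86277092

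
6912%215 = 32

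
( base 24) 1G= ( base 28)1C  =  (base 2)101000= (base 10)40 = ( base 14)2c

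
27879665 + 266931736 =294811401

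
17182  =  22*781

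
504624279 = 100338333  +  404285946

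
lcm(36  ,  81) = 324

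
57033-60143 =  - 3110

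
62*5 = 310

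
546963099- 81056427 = 465906672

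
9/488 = 9/488 = 0.02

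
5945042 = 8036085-2091043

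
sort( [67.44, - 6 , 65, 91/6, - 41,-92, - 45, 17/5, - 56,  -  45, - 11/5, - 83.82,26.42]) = [-92, - 83.82,  -  56, - 45 , - 45,-41 , - 6, - 11/5,17/5, 91/6,26.42 , 65,  67.44]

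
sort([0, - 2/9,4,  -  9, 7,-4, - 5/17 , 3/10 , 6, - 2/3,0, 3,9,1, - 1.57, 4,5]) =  [ - 9, - 4, - 1.57, - 2/3 , -5/17, - 2/9, 0 , 0 , 3/10 , 1,3,4, 4,5, 6,7, 9 ] 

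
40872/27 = 1513+7/9 = 1513.78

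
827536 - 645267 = 182269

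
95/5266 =95/5266 =0.02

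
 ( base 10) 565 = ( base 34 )GL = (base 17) 1g4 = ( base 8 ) 1065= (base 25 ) mf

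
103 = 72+31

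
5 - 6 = -1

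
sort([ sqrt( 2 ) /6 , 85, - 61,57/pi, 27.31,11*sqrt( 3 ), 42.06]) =[ - 61,sqrt( 2 ) /6, 57/pi,11*sqrt( 3),27.31,42.06 , 85 ] 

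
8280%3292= 1696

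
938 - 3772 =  - 2834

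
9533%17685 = 9533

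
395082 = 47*8406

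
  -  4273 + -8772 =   -  13045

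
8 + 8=16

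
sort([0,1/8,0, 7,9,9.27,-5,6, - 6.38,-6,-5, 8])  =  [-6.38, - 6, - 5, - 5 , 0, 0,1/8, 6,7, 8 , 9, 9.27]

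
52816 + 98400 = 151216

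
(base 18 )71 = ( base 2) 1111111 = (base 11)106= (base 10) 127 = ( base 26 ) 4N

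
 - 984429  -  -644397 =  - 340032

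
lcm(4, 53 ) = 212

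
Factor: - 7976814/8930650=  - 3988407/4465325=-  3^1 *5^(-2) * 23^1*57803^1*178613^( - 1 )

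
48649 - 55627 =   -  6978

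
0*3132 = 0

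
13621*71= 967091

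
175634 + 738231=913865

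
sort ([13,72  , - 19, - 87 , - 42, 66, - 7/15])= [  -  87 ,- 42, - 19, - 7/15,13,66, 72 ] 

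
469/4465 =469/4465=0.11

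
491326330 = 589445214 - 98118884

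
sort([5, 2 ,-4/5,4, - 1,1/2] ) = [ - 1, - 4/5,1/2 , 2, 4,5 ]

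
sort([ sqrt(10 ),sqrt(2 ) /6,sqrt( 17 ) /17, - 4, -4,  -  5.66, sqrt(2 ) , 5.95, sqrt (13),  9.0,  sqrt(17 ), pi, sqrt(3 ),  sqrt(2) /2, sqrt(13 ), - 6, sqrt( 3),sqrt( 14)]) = [ - 6, - 5.66, - 4, - 4, sqrt(2) /6,sqrt(17)/17, sqrt (2) /2, sqrt(2), sqrt(3), sqrt(3), pi  ,  sqrt( 10 ),sqrt(13 ), sqrt (13 ), sqrt( 14), sqrt( 17), 5.95,9.0] 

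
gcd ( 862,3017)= 431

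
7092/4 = 1773 = 1773.00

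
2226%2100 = 126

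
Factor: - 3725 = -5^2*149^1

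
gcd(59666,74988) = 2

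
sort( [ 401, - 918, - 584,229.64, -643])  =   [ - 918,  -  643 , - 584,229.64,  401]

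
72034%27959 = 16116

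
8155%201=115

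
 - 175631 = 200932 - 376563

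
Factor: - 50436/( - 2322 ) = 2^1*43^ ( - 1)*467^1= 934/43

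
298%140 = 18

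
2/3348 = 1/1674 = 0.00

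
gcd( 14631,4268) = 1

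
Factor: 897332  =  2^2 * 19^1 * 11807^1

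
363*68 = 24684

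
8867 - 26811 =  - 17944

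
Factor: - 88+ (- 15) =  - 103 = -103^1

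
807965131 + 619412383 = 1427377514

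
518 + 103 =621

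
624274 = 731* 854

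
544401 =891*611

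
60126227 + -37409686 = 22716541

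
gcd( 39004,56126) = 14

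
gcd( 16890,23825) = 5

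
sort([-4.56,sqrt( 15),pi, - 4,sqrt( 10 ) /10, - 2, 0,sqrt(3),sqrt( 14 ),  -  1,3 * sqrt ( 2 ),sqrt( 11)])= [ - 4.56,  -  4,-2, - 1,0,sqrt(10)/10,sqrt( 3), pi,sqrt ( 11),sqrt(14),sqrt(15 ), 3 * sqrt (2)] 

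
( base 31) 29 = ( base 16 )47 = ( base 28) 2F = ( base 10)71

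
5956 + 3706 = 9662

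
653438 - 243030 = 410408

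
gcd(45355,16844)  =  1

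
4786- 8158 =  - 3372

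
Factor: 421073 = 17^2*31^1*47^1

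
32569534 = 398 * 81833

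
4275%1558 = 1159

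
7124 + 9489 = 16613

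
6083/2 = 6083/2=3041.50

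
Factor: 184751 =7^1*26393^1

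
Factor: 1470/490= 3 = 3^1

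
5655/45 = 377/3 = 125.67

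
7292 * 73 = 532316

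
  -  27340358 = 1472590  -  28812948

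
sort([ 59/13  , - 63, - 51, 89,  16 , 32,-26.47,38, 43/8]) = [ - 63, - 51,-26.47,59/13, 43/8,16,32,38,  89 ] 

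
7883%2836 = 2211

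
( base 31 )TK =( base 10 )919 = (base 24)1E7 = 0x397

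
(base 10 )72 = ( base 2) 1001000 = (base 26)2k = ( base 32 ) 28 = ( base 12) 60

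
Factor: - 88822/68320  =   - 2^( - 4)*5^(-1)*7^( - 1 ) * 61^( - 1 )*89^1* 499^1 = - 44411/34160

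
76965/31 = 2482 + 23/31 = 2482.74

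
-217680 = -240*907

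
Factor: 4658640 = 2^4*3^1* 5^1*7^1*47^1* 59^1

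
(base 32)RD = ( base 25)1a2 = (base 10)877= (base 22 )1HJ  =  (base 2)1101101101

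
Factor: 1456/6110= 56/235 = 2^3*5^(-1 )*7^1*47^( - 1)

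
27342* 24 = 656208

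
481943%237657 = 6629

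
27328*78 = 2131584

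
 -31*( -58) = 1798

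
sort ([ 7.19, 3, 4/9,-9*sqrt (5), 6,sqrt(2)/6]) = [ - 9*sqrt(5),sqrt( 2)/6, 4/9,3,  6 , 7.19]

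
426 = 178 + 248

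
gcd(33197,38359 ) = 89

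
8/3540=2/885 =0.00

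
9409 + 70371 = 79780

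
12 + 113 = 125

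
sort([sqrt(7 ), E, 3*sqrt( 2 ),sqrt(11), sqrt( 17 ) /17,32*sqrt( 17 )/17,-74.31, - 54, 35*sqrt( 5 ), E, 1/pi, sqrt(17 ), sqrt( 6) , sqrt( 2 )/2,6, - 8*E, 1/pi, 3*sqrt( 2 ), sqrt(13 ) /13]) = [ - 74.31, - 54, - 8 * E,sqrt (17 )/17, sqrt(13)/13, 1/pi, 1/pi, sqrt(2) /2, sqrt( 6 ), sqrt(7), E,  E  ,  sqrt(11 ),  sqrt( 17), 3*sqrt (2), 3*sqrt(2 ) , 6,32 * sqrt( 17) /17, 35*sqrt( 5 )] 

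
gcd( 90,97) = 1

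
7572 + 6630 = 14202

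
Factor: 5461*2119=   11571859 =13^1*43^1 * 127^1*163^1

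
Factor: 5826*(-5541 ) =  - 32281866= - 2^1 * 3^2*971^1*1847^1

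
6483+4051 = 10534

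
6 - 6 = 0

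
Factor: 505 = 5^1*101^1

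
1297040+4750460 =6047500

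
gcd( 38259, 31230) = 9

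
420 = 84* 5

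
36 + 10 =46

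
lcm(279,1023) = 3069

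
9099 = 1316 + 7783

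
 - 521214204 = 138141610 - 659355814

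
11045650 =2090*5285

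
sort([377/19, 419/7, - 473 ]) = [-473, 377/19, 419/7 ]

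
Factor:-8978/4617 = -2^1* 3^( - 5)*19^ (-1) * 67^2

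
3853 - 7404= - 3551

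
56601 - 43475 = 13126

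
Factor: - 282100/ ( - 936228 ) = 3^(-1)*5^2*7^1*13^1*31^1*61^ ( - 1)*1279^( - 1 ) = 70525/234057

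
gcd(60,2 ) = 2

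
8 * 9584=76672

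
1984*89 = 176576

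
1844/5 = 1844/5   =  368.80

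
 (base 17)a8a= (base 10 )3036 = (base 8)5734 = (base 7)11565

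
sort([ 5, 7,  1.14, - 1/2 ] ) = [ - 1/2, 1.14, 5,7]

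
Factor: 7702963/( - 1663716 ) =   -  2^( - 2 )*3^( - 1 )  *  19^(-1 ) * 139^1*151^1*367^1 *7297^ ( - 1 )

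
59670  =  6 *9945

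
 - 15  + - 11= - 26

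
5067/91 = 55 + 62/91=55.68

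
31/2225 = 31/2225=0.01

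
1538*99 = 152262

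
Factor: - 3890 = -2^1*5^1*389^1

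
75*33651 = 2523825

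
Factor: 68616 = 2^3*3^2*953^1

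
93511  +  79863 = 173374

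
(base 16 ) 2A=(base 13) 33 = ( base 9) 46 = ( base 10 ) 42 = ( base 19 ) 24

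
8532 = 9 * 948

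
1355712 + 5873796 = 7229508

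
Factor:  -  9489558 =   -  2^1 * 3^1 * 13^1 * 121661^1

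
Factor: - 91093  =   - 71^1*1283^1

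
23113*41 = 947633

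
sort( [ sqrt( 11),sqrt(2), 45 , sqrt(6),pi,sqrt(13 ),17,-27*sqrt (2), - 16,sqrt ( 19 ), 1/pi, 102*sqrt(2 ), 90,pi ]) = [ - 27*sqrt ( 2), - 16 , 1/pi, sqrt ( 2),  sqrt( 6 ),pi, pi,sqrt( 11 ), sqrt(13 ),sqrt(19),17,45 , 90,102*sqrt(2)] 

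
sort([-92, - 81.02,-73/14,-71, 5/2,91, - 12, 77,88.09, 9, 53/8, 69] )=[- 92, - 81.02, - 71,-12, - 73/14, 5/2,53/8, 9,69,77 , 88.09, 91 ]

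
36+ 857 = 893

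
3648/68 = 912/17  =  53.65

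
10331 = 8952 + 1379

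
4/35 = 4/35 = 0.11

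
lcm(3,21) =21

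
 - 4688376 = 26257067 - 30945443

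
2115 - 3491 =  - 1376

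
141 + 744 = 885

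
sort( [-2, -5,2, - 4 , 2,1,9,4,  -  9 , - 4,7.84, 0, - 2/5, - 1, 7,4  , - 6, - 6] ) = [ - 9, - 6,-6, -5, - 4, - 4,-2,-1, - 2/5,0,1,2,2,4,4, 7,7.84 , 9 ]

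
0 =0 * 4022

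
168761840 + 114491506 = 283253346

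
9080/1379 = 9080/1379 = 6.58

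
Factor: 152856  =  2^3*3^2*11^1* 193^1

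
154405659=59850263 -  - 94555396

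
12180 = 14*870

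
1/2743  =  1/2743 =0.00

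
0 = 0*77831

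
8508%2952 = 2604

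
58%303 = 58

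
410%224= 186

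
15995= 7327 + 8668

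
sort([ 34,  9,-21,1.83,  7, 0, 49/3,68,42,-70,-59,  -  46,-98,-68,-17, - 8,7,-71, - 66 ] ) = [ - 98, - 71, - 70,-68,  -  66,- 59 , - 46,-21, - 17,  -  8,  0 , 1.83,7,7, 9,49/3 , 34,42, 68 ]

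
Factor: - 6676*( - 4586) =30616136 =2^3*1669^1*2293^1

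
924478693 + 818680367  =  1743159060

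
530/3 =176 + 2/3 = 176.67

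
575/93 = 575/93 = 6.18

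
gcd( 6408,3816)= 72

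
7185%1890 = 1515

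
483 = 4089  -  3606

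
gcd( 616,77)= 77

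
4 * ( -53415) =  - 213660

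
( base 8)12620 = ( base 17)121C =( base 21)cai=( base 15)1980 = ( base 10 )5520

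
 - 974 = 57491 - 58465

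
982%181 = 77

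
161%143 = 18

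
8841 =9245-404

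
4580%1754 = 1072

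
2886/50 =57 + 18/25 = 57.72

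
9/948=3/316 = 0.01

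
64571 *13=839423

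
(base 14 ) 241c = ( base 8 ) 14232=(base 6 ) 45054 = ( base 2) 1100010011010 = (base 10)6298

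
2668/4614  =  1334/2307= 0.58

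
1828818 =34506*53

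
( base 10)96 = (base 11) 88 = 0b1100000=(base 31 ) 33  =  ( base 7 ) 165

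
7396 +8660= 16056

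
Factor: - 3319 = - 3319^1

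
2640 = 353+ 2287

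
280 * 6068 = 1699040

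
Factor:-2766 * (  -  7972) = 2^3*3^1*461^1*1993^1 = 22050552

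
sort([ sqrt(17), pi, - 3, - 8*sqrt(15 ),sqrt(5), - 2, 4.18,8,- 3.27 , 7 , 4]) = [ - 8*sqrt (15) , - 3.27, - 3,- 2,  sqrt (5),pi , 4 , sqrt(17) , 4.18,7, 8] 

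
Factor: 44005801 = 7^1* 67^1*101^1 * 929^1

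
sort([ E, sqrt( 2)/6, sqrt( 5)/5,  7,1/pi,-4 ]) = [  -  4, sqrt( 2)/6 , 1/pi, sqrt(5)/5, E,7 ]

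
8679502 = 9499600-820098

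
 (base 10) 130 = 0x82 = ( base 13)a0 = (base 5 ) 1010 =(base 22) 5K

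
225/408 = 75/136 = 0.55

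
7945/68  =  7945/68 =116.84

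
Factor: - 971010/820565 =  - 2^1*3^2*10789^1*164113^( -1)= -194202/164113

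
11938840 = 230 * 51908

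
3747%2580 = 1167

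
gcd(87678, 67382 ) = 2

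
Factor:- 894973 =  - 894973^1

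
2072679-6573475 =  - 4500796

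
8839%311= 131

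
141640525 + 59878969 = 201519494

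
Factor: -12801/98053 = -3^1*17^1*31^ (- 1)*251^1*3163^( - 1)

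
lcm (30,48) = 240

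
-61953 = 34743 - 96696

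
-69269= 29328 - 98597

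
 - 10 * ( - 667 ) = 6670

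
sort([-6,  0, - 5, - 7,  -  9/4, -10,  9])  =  [-10,-7, - 6, - 5, - 9/4, 0,9]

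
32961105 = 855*38551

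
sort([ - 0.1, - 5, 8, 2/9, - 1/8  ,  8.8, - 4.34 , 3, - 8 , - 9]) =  [ - 9,  -  8,  -  5 ,- 4.34, - 1/8, - 0.1,2/9, 3, 8,8.8] 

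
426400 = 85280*5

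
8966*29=260014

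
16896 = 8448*2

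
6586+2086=8672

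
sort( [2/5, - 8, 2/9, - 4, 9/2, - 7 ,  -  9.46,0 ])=[  -  9.46, - 8, - 7, - 4 , 0,2/9, 2/5,9/2]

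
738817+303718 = 1042535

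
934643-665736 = 268907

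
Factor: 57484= 2^2*7^1*2053^1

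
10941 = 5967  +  4974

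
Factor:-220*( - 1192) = 262240 = 2^5 * 5^1* 11^1*149^1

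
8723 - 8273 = 450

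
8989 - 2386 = 6603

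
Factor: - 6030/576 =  - 335/32 =- 2^(-5) * 5^1*67^1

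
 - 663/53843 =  - 663/53843 = -0.01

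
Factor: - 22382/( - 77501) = 2^1*19^1*31^1*4079^ ( - 1) = 1178/4079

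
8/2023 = 8/2023 = 0.00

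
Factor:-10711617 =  - 3^1* 7^1*510077^1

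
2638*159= 419442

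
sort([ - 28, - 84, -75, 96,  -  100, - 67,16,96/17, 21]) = [ - 100, - 84, - 75, - 67, - 28, 96/17, 16, 21,96]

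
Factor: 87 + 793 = 880= 2^4*5^1* 11^1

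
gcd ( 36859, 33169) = 41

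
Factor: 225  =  3^2 * 5^2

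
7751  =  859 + 6892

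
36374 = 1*36374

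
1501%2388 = 1501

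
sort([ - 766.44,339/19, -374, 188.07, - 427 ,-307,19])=[ - 766.44, - 427, - 374, - 307,339/19, 19, 188.07]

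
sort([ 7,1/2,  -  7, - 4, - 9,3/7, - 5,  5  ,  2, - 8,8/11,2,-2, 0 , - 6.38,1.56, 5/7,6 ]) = [ - 9,  -  8, - 7, - 6.38, -5, - 4, - 2 , 0, 3/7,1/2, 5/7,  8/11 , 1.56, 2,2,  5,6, 7 ] 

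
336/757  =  336/757  =  0.44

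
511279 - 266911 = 244368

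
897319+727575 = 1624894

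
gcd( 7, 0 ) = 7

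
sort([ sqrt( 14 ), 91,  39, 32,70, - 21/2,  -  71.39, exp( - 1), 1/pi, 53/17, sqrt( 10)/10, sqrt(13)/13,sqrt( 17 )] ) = [-71.39,- 21/2, sqrt (13)/13 , sqrt( 10 )/10, 1/pi,exp( - 1),53/17, sqrt(14 ), sqrt( 17 ), 32,39, 70, 91 ] 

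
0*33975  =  0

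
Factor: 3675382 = 2^1*43^1*42737^1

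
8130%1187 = 1008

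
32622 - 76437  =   - 43815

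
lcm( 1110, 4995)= 9990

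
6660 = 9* 740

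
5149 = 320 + 4829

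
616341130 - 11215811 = 605125319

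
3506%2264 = 1242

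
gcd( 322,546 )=14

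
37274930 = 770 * 48409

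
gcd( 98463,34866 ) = 3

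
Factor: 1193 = 1193^1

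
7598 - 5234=2364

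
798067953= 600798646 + 197269307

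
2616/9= 290 + 2/3 = 290.67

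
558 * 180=100440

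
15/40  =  3/8 = 0.38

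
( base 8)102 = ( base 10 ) 66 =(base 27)2c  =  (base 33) 20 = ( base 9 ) 73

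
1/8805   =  1/8805=0.00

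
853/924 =853/924 = 0.92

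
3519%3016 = 503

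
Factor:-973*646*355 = - 223138090 = - 2^1* 5^1*7^1 * 17^1*19^1 * 71^1*139^1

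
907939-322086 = 585853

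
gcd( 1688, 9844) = 4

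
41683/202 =41683/202  =  206.35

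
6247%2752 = 743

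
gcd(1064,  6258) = 14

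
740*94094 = 69629560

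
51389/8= 6423+ 5/8=6423.62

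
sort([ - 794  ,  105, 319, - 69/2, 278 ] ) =[ -794, - 69/2,105, 278,319]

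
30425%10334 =9757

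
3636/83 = 43 + 67/83 = 43.81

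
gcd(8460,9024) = 564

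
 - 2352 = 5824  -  8176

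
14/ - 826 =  - 1 + 58/59 = -0.02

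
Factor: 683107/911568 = 2^( - 4)*3^ ( - 1)*7^( - 1)*19^1*157^1*229^1 * 2713^( - 1 ) 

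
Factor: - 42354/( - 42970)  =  21177/21485 = 3^2*5^(  -  1) * 13^1*181^1*4297^( - 1)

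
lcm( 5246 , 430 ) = 26230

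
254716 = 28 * 9097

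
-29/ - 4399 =29/4399 = 0.01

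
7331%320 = 291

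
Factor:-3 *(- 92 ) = 2^2*3^1*23^1= 276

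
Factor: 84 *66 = 2^3 * 3^2*7^1 * 11^1 = 5544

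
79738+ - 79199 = 539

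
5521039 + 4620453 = 10141492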